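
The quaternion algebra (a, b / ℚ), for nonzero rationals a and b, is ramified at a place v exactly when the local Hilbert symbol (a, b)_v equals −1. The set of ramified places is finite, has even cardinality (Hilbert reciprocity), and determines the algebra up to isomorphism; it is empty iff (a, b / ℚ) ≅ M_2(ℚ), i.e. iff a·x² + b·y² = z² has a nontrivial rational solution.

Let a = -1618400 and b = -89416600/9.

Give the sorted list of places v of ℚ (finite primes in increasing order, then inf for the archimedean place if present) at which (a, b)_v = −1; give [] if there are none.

Mod squares: a ≡ -14, b ≡ -3094. Check v ∈ {∞, 2, 3, 5, 7, 13, 17}.
v=2: v_2(a)=5, v_2(b)=3; units ≡ 1, 5 (mod 8); ε·ε+αω+βω = 0·0+5·1+3·0 ≡ 1  ⇒  (a,b)_2 = -1.
v=∞: -14 < 0 and -3094 < 0  ⇒  (a,b)_∞ = -1.
v=13: a=13^0·(≡9), b=13^1·(≡1) mod 13; (9|13)=+1, (1|13)=+1; (−1)^{0·1·6}·(+1)^1·(+1)^0 = +1.
v=7: a=7^1·(≡3), b=7^1·(≡5) mod 7; (3|7)=-1, (5|7)=-1; (−1)^{1·1·3}·(-1)^1·(-1)^1 = -1.
v=3: a=3^0·(≡1), b=3^-2·(≡2) mod 3; (1|3)=+1, (2|3)=-1; (−1)^{0·-2·1}·(+1)^-2·(-1)^0 = +1.
v=5: a=5^2·(≡4), b=5^2·(≡4) mod 5; (4|5)=+1, (4|5)=+1; (−1)^{2·2·2}·(+1)^2·(+1)^2 = +1.
v=17: a=17^2·(≡10), b=17^3·(≡14) mod 17; (10|17)=-1, (14|17)=-1; (−1)^{2·3·8}·(-1)^3·(-1)^2 = -1.
(-14, -3094 / ℚ) ramifies at {2, 7, 17, ∞}: a division algebra.

[2, 7, 17, inf]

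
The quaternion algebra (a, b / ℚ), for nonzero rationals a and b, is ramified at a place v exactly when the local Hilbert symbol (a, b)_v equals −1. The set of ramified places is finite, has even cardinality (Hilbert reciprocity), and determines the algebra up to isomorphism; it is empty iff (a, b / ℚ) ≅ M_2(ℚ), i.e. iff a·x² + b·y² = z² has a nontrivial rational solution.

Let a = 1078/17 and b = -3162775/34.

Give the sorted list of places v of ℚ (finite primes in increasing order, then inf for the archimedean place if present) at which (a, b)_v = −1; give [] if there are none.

[2, 7, 11, 53]

(a, b) ≡ (374, -4301374) mod (ℚ^×)²; places V = {2, 5, 7, 11, 17, 31, 53, ∞}.
(a,b)_53: α=0, u≡26; β=1, v≡11 (mod 53); (26|53)=-1, (11|53)=+1; sign (−1)^0·-1^1·+1^0 = -1.
(a,b)_31: α=0, u≡16; β=1, v≡9 (mod 31); (16|31)=+1, (9|31)=+1; sign (−1)^0·+1^1·+1^0 = +1.
(a,b)_5: α=0, u≡4; β=2, v≡1 (mod 5); (4|5)=+1, (1|5)=+1; sign (−1)^0·+1^2·+1^0 = +1.
(a,b)_7: α=2, u≡5; β=1, v≡3 (mod 7); (5|7)=-1, (3|7)=-1; sign (−1)^0·-1^1·-1^2 = -1.
(a,b)_11: α=1, u≡9; β=1, v≡4 (mod 11); (9|11)=+1, (4|11)=+1; sign (−1)^1·+1^1·+1^1 = -1.
(a,b)_17: α=-1, u≡7; β=-1, v≡12 (mod 17); (7|17)=-1, (12|17)=-1; sign (−1)^0·-1^-1·-1^-1 = +1.
(a,b)_2: α=1, β=-1; u≡3, v≡1 (mod 8); ε(u)ε(v)=1·0, αω(v)=1·0, βω(u)=-1·1; sum ≡ 1  ⇒  -1.
(a,b)_∞: sgn(374)=+, sgn(-4301374)=−, so +1.
(374, -4301374 / ℚ) ramifies at {2, 7, 11, 53}: a division algebra.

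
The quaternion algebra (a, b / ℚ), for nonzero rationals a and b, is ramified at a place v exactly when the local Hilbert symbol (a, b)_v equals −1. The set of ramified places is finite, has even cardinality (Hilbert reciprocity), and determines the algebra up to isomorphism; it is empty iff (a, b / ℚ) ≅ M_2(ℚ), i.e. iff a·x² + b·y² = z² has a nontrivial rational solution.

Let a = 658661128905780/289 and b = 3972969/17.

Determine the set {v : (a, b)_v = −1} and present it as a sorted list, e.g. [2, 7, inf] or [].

[5, 7, 13, 17]

Mod squares: a ≡ 5, b ≡ 17017. Check v ∈ {∞, 2, 3, 5, 7, 11, 13, 17}.
v=∞: 5 > 0 and 17017 > 0  ⇒  (a,b)_∞ = +1.
v=13: a=13^4·(≡11), b=13^1·(≡12) mod 13; (11|13)=-1, (12|13)=+1; (−1)^{4·1·6}·(-1)^1·(+1)^4 = -1.
v=17: a=17^-2·(≡5), b=17^-1·(≡1) mod 17; (5|17)=-1, (1|17)=+1; (−1)^{-2·-1·8}·(-1)^-1·(+1)^-2 = -1.
v=3: a=3^4·(≡2), b=3^4·(≡1) mod 3; (2|3)=-1, (1|3)=+1; (−1)^{4·4·1}·(-1)^4·(+1)^4 = +1.
v=5: a=5^1·(≡4), b=5^0·(≡2) mod 5; (4|5)=+1, (2|5)=-1; (−1)^{1·0·2}·(+1)^0·(-1)^1 = -1.
v=2: v_2(a)=2, v_2(b)=0; units ≡ 5, 1 (mod 8); ε·ε+αω+βω = 0·0+2·0+0·1 ≡ 0  ⇒  (a,b)_2 = +1.
v=11: a=11^2·(≡9), b=11^1·(≡10) mod 11; (9|11)=+1, (10|11)=-1; (−1)^{2·1·5}·(+1)^1·(-1)^2 = +1.
v=7: a=7^6·(≡3), b=7^3·(≡4) mod 7; (3|7)=-1, (4|7)=+1; (−1)^{6·3·3}·(-1)^3·(+1)^6 = -1.
|Ram(5, 17017)| = 4, even; anisotropic at {5, 7, 13, 17}.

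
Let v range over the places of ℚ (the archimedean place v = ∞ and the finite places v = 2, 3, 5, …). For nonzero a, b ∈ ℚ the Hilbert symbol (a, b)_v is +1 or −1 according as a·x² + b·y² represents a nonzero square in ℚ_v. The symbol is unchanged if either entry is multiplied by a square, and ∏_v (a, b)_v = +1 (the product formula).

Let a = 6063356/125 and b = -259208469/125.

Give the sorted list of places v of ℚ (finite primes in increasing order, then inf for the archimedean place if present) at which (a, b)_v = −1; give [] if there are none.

[2, 13]

Mod squares: a ≡ 20995, b ≡ -1105. Check v ∈ {∞, 2, 3, 5, 13, 17, 19}.
v=∞: 20995 > 0 and -1105 < 0  ⇒  (a,b)_∞ = +1.
v=3: a=3^0·(≡1), b=3^2·(≡2) mod 3; (1|3)=+1, (2|3)=-1; (−1)^{0·2·1}·(+1)^2·(-1)^0 = +1.
v=19: a=19^3·(≡13), b=19^4·(≡4) mod 19; (13|19)=-1, (4|19)=+1; (−1)^{3·4·9}·(-1)^4·(+1)^3 = +1.
v=5: a=5^-3·(≡1), b=5^-3·(≡1) mod 5; (1|5)=+1, (1|5)=+1; (−1)^{-3·-3·2}·(+1)^-3·(+1)^-3 = +1.
v=17: a=17^1·(≡7), b=17^1·(≡11) mod 17; (7|17)=-1, (11|17)=-1; (−1)^{1·1·8}·(-1)^1·(-1)^1 = +1.
v=2: v_2(a)=2, v_2(b)=0; units ≡ 3, 7 (mod 8); ε·ε+αω+βω = 1·1+2·0+0·1 ≡ 1  ⇒  (a,b)_2 = -1.
v=13: a=13^1·(≡3), b=13^1·(≡5) mod 13; (3|13)=+1, (5|13)=-1; (−1)^{1·1·6}·(+1)^1·(-1)^1 = -1.
|Ram(20995, -1105)| = 2, even; anisotropic at {2, 13}.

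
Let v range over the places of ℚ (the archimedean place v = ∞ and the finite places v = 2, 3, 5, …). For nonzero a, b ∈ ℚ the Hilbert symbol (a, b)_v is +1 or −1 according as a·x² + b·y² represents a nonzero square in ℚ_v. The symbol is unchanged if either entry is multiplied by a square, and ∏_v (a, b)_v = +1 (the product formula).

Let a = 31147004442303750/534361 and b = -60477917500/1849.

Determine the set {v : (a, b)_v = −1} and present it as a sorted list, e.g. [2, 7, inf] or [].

(a, b) ≡ (6006, -7) mod (ℚ^×)²; places V = {2, 3, 5, 7, 11, 13, 17, 43, ∞}.
(a,b)_43: α=-2, u≡22; β=-2, v≡14 (mod 43); (22|43)=-1, (14|43)=+1; sign (−1)^0·-1^-2·+1^-2 = +1.
(a,b)_13: α=5, u≡2; β=4, v≡6 (mod 13); (2|13)=-1, (6|13)=-1; sign (−1)^0·-1^4·-1^5 = -1.
(a,b)_∞: sgn(6006)=+, sgn(-7)=−, so +1.
(a,b)_2: α=1, β=2; u≡3, v≡1 (mod 8); ε(u)ε(v)=1·0, αω(v)=1·0, βω(u)=2·1; sum ≡ 0  ⇒  +1.
(a,b)_5: α=4, u≡1; β=4, v≡3 (mod 5); (1|5)=+1, (3|5)=-1; sign (−1)^0·+1^4·-1^4 = +1.
(a,b)_11: α=3, u≡7; β=2, v≡5 (mod 11); (7|11)=-1, (5|11)=+1; sign (−1)^0·-1^2·+1^3 = +1.
(a,b)_7: α=5, u≡1; β=1, v≡5 (mod 7); (1|7)=+1, (5|7)=-1; sign (−1)^1·+1^1·-1^5 = +1.
(a,b)_3: α=1, u≡1; β=0, v≡2 (mod 3); (1|3)=+1, (2|3)=-1; sign (−1)^0·+1^0·-1^1 = -1.
(a,b)_17: α=-2, u≡6; β=0, v≡12 (mod 17); (6|17)=-1, (12|17)=-1; sign (−1)^0·-1^0·-1^-2 = +1.
Ram(6006, -7) = {3, 13}; no ℚ_3-point on the conic.

[3, 13]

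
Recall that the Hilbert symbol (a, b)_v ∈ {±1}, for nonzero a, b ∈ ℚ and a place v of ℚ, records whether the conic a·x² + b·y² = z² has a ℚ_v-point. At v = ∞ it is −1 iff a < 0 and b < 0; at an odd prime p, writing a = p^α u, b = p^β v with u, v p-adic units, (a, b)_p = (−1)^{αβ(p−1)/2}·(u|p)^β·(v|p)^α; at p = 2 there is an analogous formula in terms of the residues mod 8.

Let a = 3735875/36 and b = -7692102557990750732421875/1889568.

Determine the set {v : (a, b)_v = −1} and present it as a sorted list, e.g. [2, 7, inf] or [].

[2, 5, 13, 19]

(a, b) ≡ (1235, -2470) mod (ℚ^×)²; places V = {2, 3, 5, 11, 13, 19, ∞}.
(a,b)_2: α=-2, β=-5; u≡3, v≡5 (mod 8); ε(u)ε(v)=1·0, αω(v)=-2·1, βω(u)=-5·1; sum ≡ 1  ⇒  -1.
(a,b)_11: α=2, u≡3; β=4, v≡3 (mod 11); (3|11)=+1, (3|11)=+1; sign (−1)^0·+1^4·+1^2 = +1.
(a,b)_19: α=1, u≡3; β=3, v≡8 (mod 19); (3|19)=-1, (8|19)=-1; sign (−1)^1·-1^3·-1^1 = -1.
(a,b)_5: α=3, u≡2; β=13, v≡4 (mod 5); (2|5)=-1, (4|5)=+1; sign (−1)^0·-1^13·+1^3 = -1.
(a,b)_3: α=-2, u≡2; β=-10, v≡2 (mod 3); (2|3)=-1, (2|3)=-1; sign (−1)^0·-1^-10·-1^-2 = +1.
(a,b)_∞: sgn(1235)=+, sgn(-2470)=−, so +1.
(a,b)_13: α=1, u≡1; β=7, v≡2 (mod 13); (1|13)=+1, (2|13)=-1; sign (−1)^0·+1^7·-1^1 = -1.
(1235, -2470 / ℚ) ramifies at {2, 5, 13, 19}: a division algebra.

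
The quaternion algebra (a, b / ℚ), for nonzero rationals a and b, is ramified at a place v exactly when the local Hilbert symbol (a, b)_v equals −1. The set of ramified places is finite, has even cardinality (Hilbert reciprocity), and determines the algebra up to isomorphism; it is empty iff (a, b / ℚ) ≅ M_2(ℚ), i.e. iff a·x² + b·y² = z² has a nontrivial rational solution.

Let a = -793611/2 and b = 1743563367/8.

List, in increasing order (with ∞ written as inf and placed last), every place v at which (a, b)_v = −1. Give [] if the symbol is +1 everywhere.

[2, 7, 13, 19]

Mod squares: a ≡ -176358, b ≡ 13566. Check v ∈ {∞, 2, 3, 7, 13, 17, 19}.
v=∞: -176358 < 0 and 13566 > 0  ⇒  (a,b)_∞ = +1.
v=2: v_2(a)=-1, v_2(b)=-3; units ≡ 5, 7 (mod 8); ε·ε+αω+βω = 0·1+-1·0+-3·1 ≡ 1  ⇒  (a,b)_2 = -1.
v=19: a=19^1·(≡6), b=19^1·(≡1) mod 19; (6|19)=+1, (1|19)=+1; (−1)^{1·1·9}·(+1)^1·(+1)^1 = -1.
v=3: a=3^3·(≡2), b=3^3·(≡1) mod 3; (2|3)=-1, (1|3)=+1; (−1)^{3·3·1}·(-1)^3·(+1)^3 = +1.
v=13: a=13^1·(≡7), b=13^4·(≡8) mod 13; (7|13)=-1, (8|13)=-1; (−1)^{1·4·6}·(-1)^4·(-1)^1 = -1.
v=17: a=17^1·(≡8), b=17^1·(≡9) mod 17; (8|17)=+1, (9|17)=+1; (−1)^{1·1·8}·(+1)^1·(+1)^1 = +1.
v=7: a=7^1·(≡3), b=7^1·(≡6) mod 7; (3|7)=-1, (6|7)=-1; (−1)^{1·1·3}·(-1)^1·(-1)^1 = -1.
Ram(-176358, 13566) = {2, 7, 13, 19}; no ℚ_2-point on the conic.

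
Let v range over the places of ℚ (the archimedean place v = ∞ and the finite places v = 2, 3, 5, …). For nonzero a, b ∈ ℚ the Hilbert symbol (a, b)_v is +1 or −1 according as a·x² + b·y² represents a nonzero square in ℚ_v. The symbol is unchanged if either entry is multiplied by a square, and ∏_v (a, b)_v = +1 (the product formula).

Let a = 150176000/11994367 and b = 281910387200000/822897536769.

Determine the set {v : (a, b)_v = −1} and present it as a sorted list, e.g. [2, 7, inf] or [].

(a, b) ≡ (455, 5) mod (ℚ^×)²; places V = {2, 3, 5, 7, 11, 13, 17, 19, ∞}.
(a,b)_∞: sgn(455)=+, sgn(5)=+, so +1.
(a,b)_5: α=3, u≡4; β=5, v≡1 (mod 5); (4|5)=+1, (1|5)=+1; sign (−1)^0·+1^5·+1^3 = +1.
(a,b)_11: α=-2, u≡3; β=-4, v≡3 (mod 11); (3|11)=+1, (3|11)=+1; sign (−1)^0·+1^-4·+1^-2 = +1.
(a,b)_2: α=8, β=12; u≡7, v≡5 (mod 8); ε(u)ε(v)=1·0, αω(v)=8·1, βω(u)=12·0; sum ≡ 0  ⇒  +1.
(a,b)_17: α=-2, u≡1; β=-2, v≡5 (mod 17); (1|17)=+1, (5|17)=-1; sign (−1)^0·+1^-2·-1^-2 = +1.
(a,b)_13: α=1, u≡12; β=2, v≡5 (mod 13); (12|13)=+1, (5|13)=-1; sign (−1)^0·+1^2·-1^1 = -1.
(a,b)_19: α=2, u≡10; β=4, v≡11 (mod 19); (10|19)=-1, (11|19)=+1; sign (−1)^0·-1^4·+1^2 = +1.
(a,b)_7: α=-3, u≡4; β=-4, v≡5 (mod 7); (4|7)=+1, (5|7)=-1; sign (−1)^0·+1^-4·-1^-3 = -1.
(a,b)_3: α=0, u≡2; β=-4, v≡2 (mod 3); (2|3)=-1, (2|3)=-1; sign (−1)^0·-1^-4·-1^0 = +1.
Ram(455, 5) = {7, 13}; no ℚ_7-point on the conic.

[7, 13]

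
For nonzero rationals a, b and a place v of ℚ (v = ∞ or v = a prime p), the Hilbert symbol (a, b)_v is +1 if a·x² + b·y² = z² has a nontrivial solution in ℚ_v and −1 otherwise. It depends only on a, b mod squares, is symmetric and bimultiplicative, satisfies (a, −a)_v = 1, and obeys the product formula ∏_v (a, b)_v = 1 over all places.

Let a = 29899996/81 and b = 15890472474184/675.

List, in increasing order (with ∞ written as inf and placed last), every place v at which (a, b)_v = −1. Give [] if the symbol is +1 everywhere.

[2, 7, 17, 29, 31, 37]

Mod squares: a ≡ 152551, b ≡ 4963704438. Check v ∈ {∞, 2, 3, 5, 7, 11, 17, 19, 29, 31, 37}.
v=2: v_2(a)=2, v_2(b)=3; units ≡ 7, 3 (mod 8); ε·ε+αω+βω = 1·1+2·1+3·0 ≡ 1  ⇒  (a,b)_2 = -1.
v=17: a=17^0·(≡3), b=17^1·(≡1) mod 17; (3|17)=-1, (1|17)=+1; (−1)^{0·1·8}·(-1)^1·(+1)^0 = -1.
v=11: a=11^0·(≡4), b=11^1·(≡8) mod 11; (4|11)=+1, (8|11)=-1; (−1)^{0·1·5}·(+1)^1·(-1)^0 = +1.
v=3: a=3^-4·(≡1), b=3^-3·(≡1) mod 3; (1|3)=+1, (1|3)=+1; (−1)^{-4·-3·1}·(+1)^-3·(+1)^-4 = +1.
v=19: a=19^1·(≡17), b=19^1·(≡14) mod 19; (17|19)=+1, (14|19)=-1; (−1)^{1·1·9}·(+1)^1·(-1)^1 = +1.
v=37: a=37^1·(≡4), b=37^1·(≡14) mod 37; (4|37)=+1, (14|37)=-1; (−1)^{1·1·18}·(+1)^1·(-1)^1 = -1.
v=5: a=5^0·(≡1), b=5^-2·(≡2) mod 5; (1|5)=+1, (2|5)=-1; (−1)^{0·-2·2}·(+1)^-2·(-1)^0 = +1.
v=7: a=7^3·(≡2), b=7^5·(≡1) mod 7; (2|7)=+1, (1|7)=+1; (−1)^{3·5·3}·(+1)^5·(+1)^3 = -1.
v=31: a=31^1·(≡17), b=31^1·(≡23) mod 31; (17|31)=-1, (23|31)=-1; (−1)^{1·1·15}·(-1)^1·(-1)^1 = -1.
v=29: a=29^0·(≡8), b=29^1·(≡12) mod 29; (8|29)=-1, (12|29)=-1; (−1)^{0·1·14}·(-1)^1·(-1)^0 = -1.
v=∞: 152551 > 0 and 4963704438 > 0  ⇒  (a,b)_∞ = +1.
(152551, 4963704438 / ℚ) ramifies at {2, 7, 17, 29, 31, 37}: a division algebra.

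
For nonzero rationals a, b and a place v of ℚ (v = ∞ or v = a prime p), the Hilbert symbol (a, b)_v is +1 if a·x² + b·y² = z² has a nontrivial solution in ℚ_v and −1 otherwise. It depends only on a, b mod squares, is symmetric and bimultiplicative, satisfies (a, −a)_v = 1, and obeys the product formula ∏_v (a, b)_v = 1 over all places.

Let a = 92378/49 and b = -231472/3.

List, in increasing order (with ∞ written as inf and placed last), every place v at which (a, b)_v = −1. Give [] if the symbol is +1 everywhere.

[3, 13, 19, 23]

Mod squares: a ≡ 92378, b ≡ -43401. Check v ∈ {∞, 2, 3, 7, 11, 13, 17, 19, 23, 37}.
v=17: a=17^1·(≡3), b=17^1·(≡6) mod 17; (3|17)=-1, (6|17)=-1; (−1)^{1·1·8}·(-1)^1·(-1)^1 = +1.
v=7: a=7^-2·(≡6), b=7^0·(≡6) mod 7; (6|7)=-1, (6|7)=-1; (−1)^{-2·0·3}·(-1)^0·(-1)^-2 = +1.
v=37: a=37^0·(≡33), b=37^1·(≡36) mod 37; (33|37)=+1, (36|37)=+1; (−1)^{0·1·18}·(+1)^1·(+1)^0 = +1.
v=11: a=11^1·(≡1), b=11^0·(≡4) mod 11; (1|11)=+1, (4|11)=+1; (−1)^{1·0·5}·(+1)^0·(+1)^1 = +1.
v=23: a=23^0·(≡11), b=23^1·(≡11) mod 23; (11|23)=-1, (11|23)=-1; (−1)^{0·1·11}·(-1)^1·(-1)^0 = -1.
v=2: v_2(a)=1, v_2(b)=4; units ≡ 5, 7 (mod 8); ε·ε+αω+βω = 0·1+1·0+4·1 ≡ 0  ⇒  (a,b)_2 = +1.
v=3: a=3^0·(≡2), b=3^-1·(≡2) mod 3; (2|3)=-1, (2|3)=-1; (−1)^{0·-1·1}·(-1)^-1·(-1)^0 = -1.
v=13: a=13^1·(≡6), b=13^0·(≡2) mod 13; (6|13)=-1, (2|13)=-1; (−1)^{1·0·6}·(-1)^0·(-1)^1 = -1.
v=19: a=19^1·(≡5), b=19^0·(≡8) mod 19; (5|19)=+1, (8|19)=-1; (−1)^{1·0·9}·(+1)^0·(-1)^1 = -1.
v=∞: 92378 > 0 and -43401 < 0  ⇒  (a,b)_∞ = +1.
Ram(92378, -43401) = {3, 13, 19, 23}; no ℚ_3-point on the conic.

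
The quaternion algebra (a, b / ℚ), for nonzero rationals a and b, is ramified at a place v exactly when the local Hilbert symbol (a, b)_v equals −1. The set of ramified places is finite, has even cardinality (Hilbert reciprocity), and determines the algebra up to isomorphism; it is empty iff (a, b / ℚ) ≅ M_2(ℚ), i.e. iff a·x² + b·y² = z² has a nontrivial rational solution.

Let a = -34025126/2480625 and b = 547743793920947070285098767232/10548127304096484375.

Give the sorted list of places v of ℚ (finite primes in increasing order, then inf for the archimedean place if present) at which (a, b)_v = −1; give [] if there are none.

(a, b) ≡ (-86, 1022626) mod (ℚ^×)²; places V = {2, 3, 5, 7, 11, 13, 17, 23, 37, 41, 43, 47, ∞}.
(a,b)_7: α=-2, u≡5; β=-6, v≡3 (mod 7); (5|7)=-1, (3|7)=-1; sign (−1)^0·-1^-6·-1^-2 = +1.
(a,b)_23: α=0, u≡18; β=-1, v≡16 (mod 23); (18|23)=+1, (16|23)=+1; sign (−1)^0·+1^-1·+1^0 = +1.
(a,b)_43: α=1, u≡41; β=3, v≡12 (mod 43); (41|43)=+1, (12|43)=-1; sign (−1)^1·+1^3·-1^1 = +1.
(a,b)_37: α=2, u≡9; β=6, v≡35 (mod 37); (9|37)=+1, (35|37)=-1; sign (−1)^0·+1^6·-1^2 = +1.
(a,b)_13: α=0, u≡2; β=-2, v≡7 (mod 13); (2|13)=-1, (7|13)=-1; sign (−1)^0·-1^-2·-1^0 = +1.
(a,b)_17: α=2, u≡4; β=6, v≡13 (mod 17); (4|17)=+1, (13|17)=+1; sign (−1)^0·+1^6·+1^2 = +1.
(a,b)_41: α=0, u≡18; β=2, v≡23 (mod 41); (18|41)=+1, (23|41)=+1; sign (−1)^0·+1^2·+1^0 = +1.
(a,b)_∞: sgn(-86)=−, sgn(1022626)=+, so +1.
(a,b)_5: α=-4, u≡1; β=-8, v≡1 (mod 5); (1|5)=+1, (1|5)=+1; sign (−1)^0·+1^-8·+1^-4 = +1.
(a,b)_2: α=1, β=7; u≡5, v≡1 (mod 8); ε(u)ε(v)=0·0, αω(v)=1·0, βω(u)=7·1; sum ≡ 1  ⇒  -1.
(a,b)_47: α=0, u≡28; β=1, v≡39 (mod 47); (28|47)=+1, (39|47)=-1; sign (−1)^0·+1^1·-1^0 = +1.
(a,b)_3: α=-4, u≡1; β=-10, v≡1 (mod 3); (1|3)=+1, (1|3)=+1; sign (−1)^0·+1^-10·+1^-4 = +1.
(a,b)_11: α=0, u≡2; β=1, v≡9 (mod 11); (2|11)=-1, (9|11)=+1; sign (−1)^0·-1^1·+1^0 = -1.
Ram(-86, 1022626) = {2, 11}; no ℚ_2-point on the conic.

[2, 11]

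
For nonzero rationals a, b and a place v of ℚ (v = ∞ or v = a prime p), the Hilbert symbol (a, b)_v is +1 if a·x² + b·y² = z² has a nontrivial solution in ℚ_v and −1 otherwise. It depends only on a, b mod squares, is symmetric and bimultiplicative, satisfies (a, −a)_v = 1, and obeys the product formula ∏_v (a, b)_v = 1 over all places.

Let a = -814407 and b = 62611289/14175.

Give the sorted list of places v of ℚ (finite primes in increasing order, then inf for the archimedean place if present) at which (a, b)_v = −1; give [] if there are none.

Mod squares: a ≡ -814407, b ≡ 2593367. Check v ∈ {∞, 2, 3, 5, 7, 11, 13, 17, 19, 23, 29, 31, 37}.
v=∞: -814407 < 0 and 2593367 > 0  ⇒  (a,b)_∞ = +1.
v=31: a=31^0·(≡25), b=31^1·(≡28) mod 31; (25|31)=+1, (28|31)=+1; (−1)^{0·1·15}·(+1)^1·(+1)^0 = +1.
v=5: a=5^0·(≡3), b=5^-2·(≡2) mod 5; (3|5)=-1, (2|5)=-1; (−1)^{0·-2·2}·(-1)^-2·(-1)^0 = +1.
v=11: a=11^1·(≡4), b=11^0·(≡10) mod 11; (4|11)=+1, (10|11)=-1; (−1)^{1·0·5}·(+1)^0·(-1)^1 = -1.
v=37: a=37^1·(≡4), b=37^1·(≡19) mod 37; (4|37)=+1, (19|37)=-1; (−1)^{1·1·18}·(+1)^1·(-1)^1 = -1.
v=19: a=19^0·(≡9), b=19^1·(≡9) mod 19; (9|19)=+1, (9|19)=+1; (−1)^{0·1·9}·(+1)^1·(+1)^0 = +1.
v=17: a=17^0·(≡12), b=17^1·(≡11) mod 17; (12|17)=-1, (11|17)=-1; (−1)^{0·1·8}·(-1)^1·(-1)^0 = -1.
v=3: a=3^1·(≡1), b=3^-4·(≡2) mod 3; (1|3)=+1, (2|3)=-1; (−1)^{1·-4·1}·(+1)^-4·(-1)^1 = -1.
v=29: a=29^1·(≡18), b=29^0·(≡5) mod 29; (18|29)=-1, (5|29)=+1; (−1)^{1·0·14}·(-1)^0·(+1)^1 = +1.
v=23: a=23^1·(≡11), b=23^0·(≡13) mod 23; (11|23)=-1, (13|23)=+1; (−1)^{1·0·11}·(-1)^0·(+1)^1 = +1.
v=7: a=7^0·(≡1), b=7^-1·(≡3) mod 7; (1|7)=+1, (3|7)=-1; (−1)^{0·-1·3}·(+1)^-1·(-1)^0 = +1.
v=2: v_2(a)=0, v_2(b)=0; units ≡ 1, 7 (mod 8); ε·ε+αω+βω = 0·1+0·0+0·0 ≡ 0  ⇒  (a,b)_2 = +1.
v=13: a=13^0·(≡4), b=13^2·(≡4) mod 13; (4|13)=+1, (4|13)=+1; (−1)^{0·2·6}·(+1)^2·(+1)^0 = +1.
Ram(-814407, 2593367) = {3, 11, 17, 37}; no ℚ_3-point on the conic.

[3, 11, 17, 37]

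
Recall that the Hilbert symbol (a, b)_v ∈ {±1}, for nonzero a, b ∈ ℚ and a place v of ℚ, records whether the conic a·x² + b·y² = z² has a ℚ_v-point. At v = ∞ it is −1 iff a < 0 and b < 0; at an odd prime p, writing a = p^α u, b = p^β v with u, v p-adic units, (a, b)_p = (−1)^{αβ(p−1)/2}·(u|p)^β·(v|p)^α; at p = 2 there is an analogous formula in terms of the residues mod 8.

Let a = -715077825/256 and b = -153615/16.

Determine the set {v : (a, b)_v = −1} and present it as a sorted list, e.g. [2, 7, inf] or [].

[5, inf]

(a, b) ≡ (-33, -3135) mod (ℚ^×)²; places V = {2, 3, 5, 7, 11, 19, ∞}.
(a,b)_19: α=2, u≡17; β=1, v≡16 (mod 19); (17|19)=+1, (16|19)=+1; sign (−1)^0·+1^1·+1^2 = +1.
(a,b)_2: α=-8, β=-4; u≡7, v≡1 (mod 8); ε(u)ε(v)=1·0, αω(v)=-8·0, βω(u)=-4·0; sum ≡ 0  ⇒  +1.
(a,b)_3: α=1, u≡1; β=1, v≡2 (mod 3); (1|3)=+1, (2|3)=-1; sign (−1)^1·+1^1·-1^1 = +1.
(a,b)_5: α=2, u≡2; β=1, v≡2 (mod 5); (2|5)=-1, (2|5)=-1; sign (−1)^0·-1^1·-1^2 = -1.
(a,b)_7: α=4, u≡1; β=2, v≡4 (mod 7); (1|7)=+1, (4|7)=+1; sign (−1)^0·+1^2·+1^4 = +1.
(a,b)_∞: sgn(-33)=−, sgn(-3135)=−, so -1.
(a,b)_11: α=1, u≡7; β=1, v≡1 (mod 11); (7|11)=-1, (1|11)=+1; sign (−1)^1·-1^1·+1^1 = +1.
(-33, -3135 / ℚ) ramifies at {5, ∞}: a division algebra.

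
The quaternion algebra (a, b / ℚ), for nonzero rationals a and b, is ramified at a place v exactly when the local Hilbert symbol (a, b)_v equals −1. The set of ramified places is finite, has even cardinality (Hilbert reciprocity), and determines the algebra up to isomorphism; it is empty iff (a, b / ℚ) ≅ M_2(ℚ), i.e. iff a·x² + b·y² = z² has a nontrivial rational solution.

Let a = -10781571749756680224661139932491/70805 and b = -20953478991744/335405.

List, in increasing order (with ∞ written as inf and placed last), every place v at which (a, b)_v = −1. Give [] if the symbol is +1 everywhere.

Mod squares: a ≡ -8695, b ≡ -2670070. Check v ∈ {∞, 2, 3, 5, 7, 13, 17, 19, 23, 29, 37, 47}.
v=2: v_2(a)=0, v_2(b)=7; units ≡ 1, 5 (mod 8); ε·ε+αω+βω = 0·0+0·1+7·0 ≡ 0  ⇒  (a,b)_2 = +1.
v=37: a=37^3·(≡20), b=37^-2·(≡32) mod 37; (20|37)=-1, (32|37)=-1; (−1)^{3·-2·18}·(-1)^-2·(-1)^3 = -1.
v=3: a=3^12·(≡2), b=3^6·(≡2) mod 3; (2|3)=-1, (2|3)=-1; (−1)^{12·6·1}·(-1)^6·(-1)^12 = +1.
v=5: a=5^-1·(≡4), b=5^-1·(≡1) mod 5; (4|5)=+1, (1|5)=+1; (−1)^{-1·-1·2}·(+1)^-1·(+1)^-1 = +1.
v=29: a=29^4·(≡13), b=29^2·(≡2) mod 29; (13|29)=+1, (2|29)=-1; (−1)^{4·2·14}·(+1)^2·(-1)^4 = +1.
v=19: a=19^2·(≡9), b=19^1·(≡14) mod 19; (9|19)=+1, (14|19)=-1; (−1)^{2·1·9}·(+1)^1·(-1)^2 = +1.
v=7: a=7^-2·(≡3), b=7^-2·(≡5) mod 7; (3|7)=-1, (5|7)=-1; (−1)^{-2·-2·3}·(-1)^-2·(-1)^-2 = +1.
v=47: a=47^3·(≡42), b=47^1·(≡15) mod 47; (42|47)=+1, (15|47)=-1; (−1)^{3·1·23}·(+1)^1·(-1)^3 = +1.
v=∞: -8695 < 0 and -2670070 < 0  ⇒  (a,b)_∞ = -1.
v=23: a=23^2·(≡7), b=23^1·(≡15) mod 23; (7|23)=-1, (15|23)=-1; (−1)^{2·1·11}·(-1)^1·(-1)^2 = -1.
v=13: a=13^4·(≡7), b=13^1·(≡12) mod 13; (7|13)=-1, (12|13)=+1; (−1)^{4·1·6}·(-1)^1·(+1)^4 = -1.
v=17: a=17^-2·(≡15), b=17^0·(≡9) mod 17; (15|17)=+1, (9|17)=+1; (−1)^{-2·0·8}·(+1)^0·(+1)^-2 = +1.
(-8695, -2670070 / ℚ) ramifies at {13, 23, 37, ∞}: a division algebra.

[13, 23, 37, inf]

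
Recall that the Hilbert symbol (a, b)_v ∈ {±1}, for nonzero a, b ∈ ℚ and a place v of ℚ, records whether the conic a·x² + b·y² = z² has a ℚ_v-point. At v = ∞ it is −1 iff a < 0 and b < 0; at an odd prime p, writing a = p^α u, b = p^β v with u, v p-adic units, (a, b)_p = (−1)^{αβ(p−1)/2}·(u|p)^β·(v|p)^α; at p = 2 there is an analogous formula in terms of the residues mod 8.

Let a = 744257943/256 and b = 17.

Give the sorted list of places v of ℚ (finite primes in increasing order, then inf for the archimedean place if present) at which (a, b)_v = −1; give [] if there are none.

[3, 11, 23, 29]

(a, b) ≡ (286143, 17) mod (ℚ^×)²; places V = {2, 3, 11, 13, 17, 23, 29, ∞}.
(a,b)_13: α=1, u≡6; β=0, v≡4 (mod 13); (6|13)=-1, (4|13)=+1; sign (−1)^0·-1^0·+1^1 = +1.
(a,b)_23: α=1, u≡14; β=0, v≡17 (mod 23); (14|23)=-1, (17|23)=-1; sign (−1)^0·-1^0·-1^1 = -1.
(a,b)_29: α=1, u≡1; β=0, v≡17 (mod 29); (1|29)=+1, (17|29)=-1; sign (−1)^0·+1^0·-1^1 = -1.
(a,b)_17: α=2, u≡8; β=1, v≡1 (mod 17); (8|17)=+1, (1|17)=+1; sign (−1)^0·+1^1·+1^2 = +1.
(a,b)_11: α=1, u≡4; β=0, v≡6 (mod 11); (4|11)=+1, (6|11)=-1; sign (−1)^0·+1^0·-1^1 = -1.
(a,b)_∞: sgn(286143)=+, sgn(17)=+, so +1.
(a,b)_3: α=3, u≡2; β=0, v≡2 (mod 3); (2|3)=-1, (2|3)=-1; sign (−1)^0·-1^0·-1^3 = -1.
(a,b)_2: α=-8, β=0; u≡7, v≡1 (mod 8); ε(u)ε(v)=1·0, αω(v)=-8·0, βω(u)=0·0; sum ≡ 0  ⇒  +1.
Ram(286143, 17) = {3, 11, 23, 29}; no ℚ_3-point on the conic.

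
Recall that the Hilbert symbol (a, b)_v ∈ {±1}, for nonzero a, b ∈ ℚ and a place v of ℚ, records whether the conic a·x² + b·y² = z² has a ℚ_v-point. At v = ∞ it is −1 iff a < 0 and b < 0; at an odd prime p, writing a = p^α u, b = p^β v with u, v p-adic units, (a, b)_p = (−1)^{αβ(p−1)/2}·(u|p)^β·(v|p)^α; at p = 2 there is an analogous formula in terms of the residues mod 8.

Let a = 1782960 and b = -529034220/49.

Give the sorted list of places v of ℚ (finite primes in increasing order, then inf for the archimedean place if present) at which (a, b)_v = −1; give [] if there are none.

(a, b) ≡ (111435, -86955) mod (ℚ^×)²; places V = {2, 3, 5, 7, 11, 13, 17, 19, 23, 31, ∞}.
(a,b)_23: α=1, u≡10; β=0, v≡9 (mod 23); (10|23)=-1, (9|23)=+1; sign (−1)^0·-1^0·+1^1 = +1.
(a,b)_19: α=1, u≡18; β=0, v≡15 (mod 19); (18|19)=-1, (15|19)=-1; sign (−1)^0·-1^0·-1^1 = -1.
(a,b)_31: α=0, u≡26; β=1, v≡14 (mod 31); (26|31)=-1, (14|31)=+1; sign (−1)^0·-1^1·+1^0 = -1.
(a,b)_17: α=1, u≡7; β=1, v≡2 (mod 17); (7|17)=-1, (2|17)=+1; sign (−1)^0·-1^1·+1^1 = -1.
(a,b)_13: α=0, u≡10; β=2, v≡2 (mod 13); (10|13)=+1, (2|13)=-1; sign (−1)^0·+1^2·-1^0 = +1.
(a,b)_5: α=1, u≡2; β=1, v≡4 (mod 5); (2|5)=-1, (4|5)=+1; sign (−1)^0·-1^1·+1^1 = -1.
(a,b)_3: α=1, u≡2; β=3, v≡1 (mod 3); (2|3)=-1, (1|3)=+1; sign (−1)^1·-1^3·+1^1 = +1.
(a,b)_∞: sgn(111435)=+, sgn(-86955)=−, so +1.
(a,b)_2: α=4, β=2; u≡3, v≡5 (mod 8); ε(u)ε(v)=1·0, αω(v)=4·1, βω(u)=2·1; sum ≡ 0  ⇒  +1.
(a,b)_7: α=0, u≡4; β=-2, v≡6 (mod 7); (4|7)=+1, (6|7)=-1; sign (−1)^0·+1^-2·-1^0 = +1.
(a,b)_11: α=0, u≡3; β=1, v≡3 (mod 11); (3|11)=+1, (3|11)=+1; sign (−1)^0·+1^1·+1^0 = +1.
|Ram(111435, -86955)| = 4, even; anisotropic at {5, 17, 19, 31}.

[5, 17, 19, 31]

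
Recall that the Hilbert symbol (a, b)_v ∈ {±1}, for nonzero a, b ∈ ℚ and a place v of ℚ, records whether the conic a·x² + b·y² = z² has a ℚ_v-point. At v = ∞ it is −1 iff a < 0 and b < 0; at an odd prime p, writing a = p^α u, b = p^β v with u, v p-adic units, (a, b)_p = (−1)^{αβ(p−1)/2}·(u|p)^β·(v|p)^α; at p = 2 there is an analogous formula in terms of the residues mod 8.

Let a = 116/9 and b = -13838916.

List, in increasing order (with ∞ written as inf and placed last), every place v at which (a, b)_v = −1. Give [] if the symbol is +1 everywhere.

[3, 19]

Mod squares: a ≡ 29, b ≡ -3459729. Check v ∈ {∞, 2, 3, 7, 13, 19, 23, 29}.
v=∞: 29 > 0 and -3459729 < 0  ⇒  (a,b)_∞ = +1.
v=29: a=29^1·(≡23), b=29^1·(≡20) mod 29; (23|29)=+1, (20|29)=+1; (−1)^{1·1·14}·(+1)^1·(+1)^1 = +1.
v=7: a=7^0·(≡2), b=7^1·(≡1) mod 7; (2|7)=+1, (1|7)=+1; (−1)^{0·1·3}·(+1)^1·(+1)^0 = +1.
v=19: a=19^0·(≡15), b=19^1·(≡1) mod 19; (15|19)=-1, (1|19)=+1; (−1)^{0·1·9}·(-1)^1·(+1)^0 = -1.
v=13: a=13^0·(≡10), b=13^1·(≡12) mod 13; (10|13)=+1, (12|13)=+1; (−1)^{0·1·6}·(+1)^1·(+1)^0 = +1.
v=2: v_2(a)=2, v_2(b)=2; units ≡ 5, 7 (mod 8); ε·ε+αω+βω = 0·1+2·0+2·1 ≡ 0  ⇒  (a,b)_2 = +1.
v=3: a=3^-2·(≡2), b=3^1·(≡2) mod 3; (2|3)=-1, (2|3)=-1; (−1)^{-2·1·1}·(-1)^1·(-1)^-2 = -1.
v=23: a=23^0·(≡18), b=23^1·(≡11) mod 23; (18|23)=+1, (11|23)=-1; (−1)^{0·1·11}·(+1)^1·(-1)^0 = +1.
(29, -3459729 / ℚ) ramifies at {3, 19}: a division algebra.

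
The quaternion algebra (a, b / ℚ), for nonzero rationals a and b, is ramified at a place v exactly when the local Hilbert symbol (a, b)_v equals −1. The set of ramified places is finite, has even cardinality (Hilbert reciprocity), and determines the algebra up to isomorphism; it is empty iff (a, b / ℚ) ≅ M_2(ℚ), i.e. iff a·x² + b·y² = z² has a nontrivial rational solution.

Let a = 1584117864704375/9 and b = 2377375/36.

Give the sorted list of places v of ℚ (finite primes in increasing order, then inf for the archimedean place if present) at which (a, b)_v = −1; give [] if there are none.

Mod squares: a ≡ 143, b ≡ 95095. Check v ∈ {∞, 2, 3, 5, 7, 11, 13, 19}.
v=5: a=5^4·(≡3), b=5^3·(≡4) mod 5; (3|5)=-1, (4|5)=+1; (−1)^{4·3·2}·(-1)^3·(+1)^4 = -1.
v=2: v_2(a)=0, v_2(b)=-2; units ≡ 7, 7 (mod 8); ε·ε+αω+βω = 1·1+0·0+-2·0 ≡ 1  ⇒  (a,b)_2 = -1.
v=3: a=3^-2·(≡2), b=3^-2·(≡1) mod 3; (2|3)=-1, (1|3)=+1; (−1)^{-2·-2·1}·(-1)^-2·(+1)^-2 = +1.
v=11: a=11^3·(≡7), b=11^1·(≡10) mod 11; (7|11)=-1, (10|11)=-1; (−1)^{3·1·5}·(-1)^1·(-1)^3 = -1.
v=∞: 143 > 0 and 95095 > 0  ⇒  (a,b)_∞ = +1.
v=13: a=13^3·(≡11), b=13^1·(≡3) mod 13; (11|13)=-1, (3|13)=+1; (−1)^{3·1·6}·(-1)^1·(+1)^3 = -1.
v=7: a=7^4·(≡3), b=7^1·(≡6) mod 7; (3|7)=-1, (6|7)=-1; (−1)^{4·1·3}·(-1)^1·(-1)^4 = -1.
v=19: a=19^2·(≡13), b=19^1·(≡14) mod 19; (13|19)=-1, (14|19)=-1; (−1)^{2·1·9}·(-1)^1·(-1)^2 = -1.
|Ram(143, 95095)| = 6, even; anisotropic at {2, 5, 7, 11, 13, 19}.

[2, 5, 7, 11, 13, 19]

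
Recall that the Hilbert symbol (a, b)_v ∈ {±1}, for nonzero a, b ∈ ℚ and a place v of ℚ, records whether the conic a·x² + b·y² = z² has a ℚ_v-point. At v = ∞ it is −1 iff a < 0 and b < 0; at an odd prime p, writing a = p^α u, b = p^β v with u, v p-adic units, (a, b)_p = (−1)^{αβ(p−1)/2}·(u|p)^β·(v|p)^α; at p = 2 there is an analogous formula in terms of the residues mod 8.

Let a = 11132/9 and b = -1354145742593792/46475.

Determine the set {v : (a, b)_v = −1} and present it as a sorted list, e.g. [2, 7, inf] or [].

Mod squares: a ≡ 23, b ≡ -317053. Check v ∈ {∞, 2, 3, 5, 11, 13, 19, 23, 31, 37, 41}.
v=19: a=19^0·(≡4), b=19^3·(≡2) mod 19; (4|19)=+1, (2|19)=-1; (−1)^{0·3·9}·(+1)^3·(-1)^0 = +1.
v=∞: 23 > 0 and -317053 < 0  ⇒  (a,b)_∞ = +1.
v=23: a=23^1·(≡18), b=23^2·(≡18) mod 23; (18|23)=+1, (18|23)=+1; (−1)^{1·2·11}·(+1)^2·(+1)^1 = +1.
v=13: a=13^0·(≡12), b=13^-2·(≡4) mod 13; (12|13)=+1, (4|13)=+1; (−1)^{0·-2·6}·(+1)^-2·(+1)^0 = +1.
v=37: a=37^0·(≡20), b=37^1·(≡13) mod 37; (20|37)=-1, (13|37)=-1; (−1)^{0·1·18}·(-1)^1·(-1)^0 = -1.
v=41: a=41^0·(≡16), b=41^1·(≡2) mod 41; (16|41)=+1, (2|41)=+1; (−1)^{0·1·20}·(+1)^1·(+1)^0 = +1.
v=11: a=11^2·(≡9), b=11^-1·(≡6) mod 11; (9|11)=+1, (6|11)=-1; (−1)^{2·-1·5}·(+1)^-1·(-1)^2 = +1.
v=5: a=5^0·(≡3), b=5^-2·(≡2) mod 5; (3|5)=-1, (2|5)=-1; (−1)^{0·-2·2}·(-1)^-2·(-1)^0 = +1.
v=31: a=31^0·(≡21), b=31^2·(≡22) mod 31; (21|31)=-1, (22|31)=-1; (−1)^{0·2·15}·(-1)^2·(-1)^0 = +1.
v=2: v_2(a)=2, v_2(b)=8; units ≡ 7, 3 (mod 8); ε·ε+αω+βω = 1·1+2·1+8·0 ≡ 1  ⇒  (a,b)_2 = -1.
v=3: a=3^-2·(≡2), b=3^0·(≡2) mod 3; (2|3)=-1, (2|3)=-1; (−1)^{-2·0·1}·(-1)^0·(-1)^-2 = +1.
|Ram(23, -317053)| = 2, even; anisotropic at {2, 37}.

[2, 37]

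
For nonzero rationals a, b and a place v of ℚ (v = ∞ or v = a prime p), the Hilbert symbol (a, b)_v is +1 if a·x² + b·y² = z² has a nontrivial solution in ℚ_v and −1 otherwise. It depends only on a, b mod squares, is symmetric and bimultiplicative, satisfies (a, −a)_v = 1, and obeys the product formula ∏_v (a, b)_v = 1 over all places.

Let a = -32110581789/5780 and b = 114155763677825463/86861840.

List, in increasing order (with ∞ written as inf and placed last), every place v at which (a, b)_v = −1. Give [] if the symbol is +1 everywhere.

(a, b) ≡ (-175305, 5655) mod (ℚ^×)²; places V = {2, 3, 5, 11, 13, 17, 29, 31, 37, ∞}.
(a,b)_5: α=-1, u≡1; β=-1, v≡1 (mod 5); (1|5)=+1, (1|5)=+1; sign (−1)^0·+1^-1·+1^-1 = +1.
(a,b)_3: α=3, u≡2; β=5, v≡1 (mod 3); (2|3)=-1, (1|3)=+1; sign (−1)^1·-1^5·+1^3 = +1.
(a,b)_31: α=1, u≡5; β=2, v≡12 (mod 31); (5|31)=+1, (12|31)=-1; sign (−1)^0·+1^2·-1^1 = -1.
(a,b)_17: α=-2, u≡4; β=-4, v≡7 (mod 17); (4|17)=+1, (7|17)=-1; sign (−1)^0·+1^-4·-1^-2 = +1.
(a,b)_13: α=1, u≡4; β=-1, v≡7 (mod 13); (4|13)=+1, (7|13)=-1; sign (−1)^0·+1^-1·-1^1 = -1.
(a,b)_∞: sgn(-175305)=−, sgn(5655)=+, so +1.
(a,b)_2: α=-2, β=-4; u≡7, v≡7 (mod 8); ε(u)ε(v)=1·1, αω(v)=-2·0, βω(u)=-4·0; sum ≡ 1  ⇒  -1.
(a,b)_37: α=0, u≡33; β=2, v≡15 (mod 37); (33|37)=+1, (15|37)=-1; sign (−1)^0·+1^2·-1^0 = +1.
(a,b)_29: α=3, u≡16; β=3, v≡3 (mod 29); (16|29)=+1, (3|29)=-1; sign (−1)^0·+1^3·-1^3 = -1.
(a,b)_11: α=2, u≡8; β=4, v≡4 (mod 11); (8|11)=-1, (4|11)=+1; sign (−1)^0·-1^4·+1^2 = +1.
(-175305, 5655 / ℚ) ramifies at {2, 13, 29, 31}: a division algebra.

[2, 13, 29, 31]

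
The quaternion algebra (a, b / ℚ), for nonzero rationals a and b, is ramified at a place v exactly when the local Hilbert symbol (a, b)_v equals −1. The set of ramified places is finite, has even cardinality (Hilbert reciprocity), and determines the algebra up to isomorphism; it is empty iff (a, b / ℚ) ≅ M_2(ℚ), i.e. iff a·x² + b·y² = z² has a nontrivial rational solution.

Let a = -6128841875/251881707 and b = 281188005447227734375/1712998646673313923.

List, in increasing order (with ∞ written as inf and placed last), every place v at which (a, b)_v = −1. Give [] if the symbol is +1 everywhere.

(a, b) ≡ (-21489, 741) mod (ℚ^×)²; places V = {2, 3, 5, 7, 11, 13, 17, 19, 29, 37, 43, ∞}.
(a,b)_19: α=1, u≡6; β=1, v≡5 (mod 19); (6|19)=+1, (5|19)=+1; sign (−1)^1·+1^1·+1^1 = -1.
(a,b)_5: α=4, u≡4; β=8, v≡1 (mod 5); (4|5)=+1, (1|5)=+1; sign (−1)^0·+1^8·+1^4 = +1.
(a,b)_2: α=0, β=0; u≡7, v≡5 (mod 8); ε(u)ε(v)=1·0, αω(v)=0·1, βω(u)=0·0; sum ≡ 0  ⇒  +1.
(a,b)_7: α=-4, u≡1; β=-8, v≡3 (mod 7); (1|7)=+1, (3|7)=-1; sign (−1)^0·+1^-8·-1^-4 = +1.
(a,b)_∞: sgn(-21489)=−, sgn(741)=+, so +1.
(a,b)_3: α=-1, u≡1; β=-5, v≡1 (mod 3); (1|3)=+1, (1|3)=+1; sign (−1)^1·+1^-5·+1^-1 = -1.
(a,b)_37: α=2, u≡29; β=4, v≡34 (mod 37); (29|37)=-1, (34|37)=+1; sign (−1)^0·-1^4·+1^2 = +1.
(a,b)_29: α=1, u≡13; β=2, v≡23 (mod 29); (13|29)=+1, (23|29)=+1; sign (−1)^0·+1^2·+1^1 = +1.
(a,b)_11: α=-2, u≡4; β=-4, v≡9 (mod 11); (4|11)=+1, (9|11)=+1; sign (−1)^0·+1^-4·+1^-2 = +1.
(a,b)_13: α=1, u≡7; β=1, v≡5 (mod 13); (7|13)=-1, (5|13)=-1; sign (−1)^0·-1^1·-1^1 = +1.
(a,b)_17: α=-2, u≡9; β=-4, v≡10 (mod 17); (9|17)=+1, (10|17)=-1; sign (−1)^0·+1^-4·-1^-2 = +1.
(a,b)_43: α=0, u≡31; β=2, v≡36 (mod 43); (31|43)=+1, (36|43)=+1; sign (−1)^0·+1^2·+1^0 = +1.
(-21489, 741 / ℚ) ramifies at {3, 19}: a division algebra.

[3, 19]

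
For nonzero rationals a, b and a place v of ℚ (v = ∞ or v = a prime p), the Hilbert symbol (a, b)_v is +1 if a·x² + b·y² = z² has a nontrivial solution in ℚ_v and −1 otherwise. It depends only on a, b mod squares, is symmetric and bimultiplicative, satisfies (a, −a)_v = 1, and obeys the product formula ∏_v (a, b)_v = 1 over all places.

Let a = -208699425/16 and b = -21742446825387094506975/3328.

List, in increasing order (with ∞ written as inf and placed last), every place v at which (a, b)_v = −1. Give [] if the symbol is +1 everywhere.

Mod squares: a ≡ -927553, b ≡ -222547. Check v ∈ {∞, 2, 3, 5, 11, 13, 17, 19, 37, 43, 53}.
v=13: a=13^0·(≡9), b=13^-1·(≡7) mod 13; (9|13)=+1, (7|13)=-1; (−1)^{0·-1·6}·(+1)^-1·(-1)^0 = +1.
v=37: a=37^1·(≡24), b=37^2·(≡32) mod 37; (24|37)=-1, (32|37)=-1; (−1)^{1·2·18}·(-1)^2·(-1)^1 = -1.
v=43: a=43^1·(≡4), b=43^2·(≡21) mod 43; (4|43)=+1, (21|43)=+1; (−1)^{1·2·21}·(+1)^2·(+1)^1 = +1.
v=11: a=11^1·(≡3), b=11^2·(≡3) mod 11; (3|11)=+1, (3|11)=+1; (−1)^{1·2·5}·(+1)^2·(+1)^1 = +1.
v=17: a=17^0·(≡13), b=17^1·(≡13) mod 17; (13|17)=+1, (13|17)=+1; (−1)^{0·1·8}·(+1)^1·(+1)^0 = +1.
v=53: a=53^1·(≡1), b=53^3·(≡32) mod 53; (1|53)=+1, (32|53)=-1; (−1)^{1·3·26}·(+1)^3·(-1)^1 = -1.
v=2: v_2(a)=-4, v_2(b)=-8; units ≡ 7, 5 (mod 8); ε·ε+αω+βω = 1·0+-4·1+-8·0 ≡ 0  ⇒  (a,b)_2 = +1.
v=19: a=19^0·(≡8), b=19^1·(≡13) mod 19; (8|19)=-1, (13|19)=-1; (−1)^{0·1·9}·(-1)^1·(-1)^0 = -1.
v=3: a=3^2·(≡2), b=3^10·(≡2) mod 3; (2|3)=-1, (2|3)=-1; (−1)^{2·10·1}·(-1)^10·(-1)^2 = +1.
v=∞: -927553 < 0 and -222547 < 0  ⇒  (a,b)_∞ = -1.
v=5: a=5^2·(≡3), b=5^2·(≡2) mod 5; (3|5)=-1, (2|5)=-1; (−1)^{2·2·2}·(-1)^2·(-1)^2 = +1.
Ram(-927553, -222547) = {19, 37, 53, ∞}; no ℚ_19-point on the conic.

[19, 37, 53, inf]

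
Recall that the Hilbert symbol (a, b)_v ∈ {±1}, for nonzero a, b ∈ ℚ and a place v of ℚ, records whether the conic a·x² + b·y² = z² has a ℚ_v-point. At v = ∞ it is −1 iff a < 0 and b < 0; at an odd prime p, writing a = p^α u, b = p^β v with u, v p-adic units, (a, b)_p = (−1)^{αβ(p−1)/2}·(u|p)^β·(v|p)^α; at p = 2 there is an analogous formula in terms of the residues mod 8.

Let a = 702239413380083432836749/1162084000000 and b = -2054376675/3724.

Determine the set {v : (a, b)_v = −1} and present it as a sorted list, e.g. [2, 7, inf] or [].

[19, 29]

(a, b) ≡ (29, -12673) mod (ℚ^×)²; places V = {2, 3, 5, 7, 11, 13, 19, 23, 29, ∞}.
(a,b)_5: α=-6, u≡4; β=2, v≡2 (mod 5); (4|5)=+1, (2|5)=-1; sign (−1)^0·+1^2·-1^-6 = +1.
(a,b)_7: α=-4, u≡4; β=-2, v≡1 (mod 7); (4|7)=+1, (1|7)=+1; sign (−1)^0·+1^-2·+1^-4 = +1.
(a,b)_23: α=4, u≡13; β=1, v≡9 (mod 23); (13|23)=+1, (9|23)=+1; sign (−1)^0·+1^1·+1^4 = +1.
(a,b)_19: α=2, u≡3; β=-1, v≡9 (mod 19); (3|19)=-1, (9|19)=+1; sign (−1)^0·-1^-1·+1^2 = -1.
(a,b)_13: α=6, u≡12; β=2, v≡5 (mod 13); (12|13)=+1, (5|13)=-1; sign (−1)^0·+1^2·-1^6 = +1.
(a,b)_3: α=10, u≡2; β=6, v≡2 (mod 3); (2|3)=-1, (2|3)=-1; sign (−1)^0·-1^6·-1^10 = +1.
(a,b)_29: α=3, u≡13; β=1, v≡11 (mod 29); (13|29)=+1, (11|29)=-1; sign (−1)^0·+1^1·-1^3 = -1.
(a,b)_∞: sgn(29)=+, sgn(-12673)=−, so +1.
(a,b)_11: α=-2, u≡8; β=0, v≡2 (mod 11); (8|11)=-1, (2|11)=-1; sign (−1)^0·-1^0·-1^-2 = +1.
(a,b)_2: α=-8, β=-2; u≡5, v≡7 (mod 8); ε(u)ε(v)=0·1, αω(v)=-8·0, βω(u)=-2·1; sum ≡ 0  ⇒  +1.
Ram(29, -12673) = {19, 29}; no ℚ_19-point on the conic.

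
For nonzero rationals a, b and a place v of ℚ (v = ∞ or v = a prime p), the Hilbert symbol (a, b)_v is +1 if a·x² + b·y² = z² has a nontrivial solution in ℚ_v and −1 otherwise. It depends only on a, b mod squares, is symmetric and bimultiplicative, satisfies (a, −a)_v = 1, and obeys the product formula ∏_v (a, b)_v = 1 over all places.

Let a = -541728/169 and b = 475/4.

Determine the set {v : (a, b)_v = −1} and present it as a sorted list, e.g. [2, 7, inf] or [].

Mod squares: a ≡ -418, b ≡ 19. Check v ∈ {∞, 2, 3, 5, 11, 13, 19}.
v=3: a=3^4·(≡2), b=3^0·(≡1) mod 3; (2|3)=-1, (1|3)=+1; (−1)^{4·0·1}·(-1)^0·(+1)^4 = +1.
v=11: a=11^1·(≡8), b=11^0·(≡6) mod 11; (8|11)=-1, (6|11)=-1; (−1)^{1·0·5}·(-1)^0·(-1)^1 = -1.
v=13: a=13^-2·(≡8), b=13^0·(≡5) mod 13; (8|13)=-1, (5|13)=-1; (−1)^{-2·0·6}·(-1)^0·(-1)^-2 = +1.
v=19: a=19^1·(≡6), b=19^1·(≡11) mod 19; (6|19)=+1, (11|19)=+1; (−1)^{1·1·9}·(+1)^1·(+1)^1 = -1.
v=∞: -418 < 0 and 19 > 0  ⇒  (a,b)_∞ = +1.
v=5: a=5^0·(≡3), b=5^2·(≡1) mod 5; (3|5)=-1, (1|5)=+1; (−1)^{0·2·2}·(-1)^2·(+1)^0 = +1.
v=2: v_2(a)=5, v_2(b)=-2; units ≡ 7, 3 (mod 8); ε·ε+αω+βω = 1·1+5·1+-2·0 ≡ 0  ⇒  (a,b)_2 = +1.
|Ram(-418, 19)| = 2, even; anisotropic at {11, 19}.

[11, 19]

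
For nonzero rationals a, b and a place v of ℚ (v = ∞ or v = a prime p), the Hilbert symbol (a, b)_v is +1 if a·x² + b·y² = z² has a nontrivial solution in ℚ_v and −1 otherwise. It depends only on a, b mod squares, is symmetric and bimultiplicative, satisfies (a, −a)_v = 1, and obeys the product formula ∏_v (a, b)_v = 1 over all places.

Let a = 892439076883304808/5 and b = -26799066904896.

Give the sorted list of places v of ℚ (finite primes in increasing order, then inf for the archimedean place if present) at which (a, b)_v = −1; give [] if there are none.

[2, 11, 13, 17]

(a, b) ≡ (2210, -4301) mod (ℚ^×)²; places V = {2, 3, 5, 11, 13, 17, 23, ∞}.
(a,b)_∞: sgn(2210)=+, sgn(-4301)=−, so +1.
(a,b)_23: α=4, u≡9; β=3, v≡17 (mod 23); (9|23)=+1, (17|23)=-1; sign (−1)^0·+1^3·-1^4 = +1.
(a,b)_11: α=4, u≡6; β=3, v≡3 (mod 11); (6|11)=-1, (3|11)=+1; sign (−1)^0·-1^3·+1^4 = -1.
(a,b)_13: α=3, u≡3; β=2, v≡2 (mod 13); (3|13)=+1, (2|13)=-1; sign (−1)^0·+1^2·-1^3 = -1.
(a,b)_3: α=6, u≡2; β=2, v≡1 (mod 3); (2|3)=-1, (1|3)=+1; sign (−1)^0·-1^2·+1^6 = +1.
(a,b)_17: α=1, u≡6; β=1, v≡16 (mod 17); (6|17)=-1, (16|17)=+1; sign (−1)^0·-1^1·+1^1 = -1.
(a,b)_2: α=3, β=6; u≡1, v≡3 (mod 8); ε(u)ε(v)=0·1, αω(v)=3·1, βω(u)=6·0; sum ≡ 1  ⇒  -1.
(a,b)_5: α=-1, u≡3; β=0, v≡4 (mod 5); (3|5)=-1, (4|5)=+1; sign (−1)^0·-1^0·+1^-1 = +1.
|Ram(2210, -4301)| = 4, even; anisotropic at {2, 11, 13, 17}.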